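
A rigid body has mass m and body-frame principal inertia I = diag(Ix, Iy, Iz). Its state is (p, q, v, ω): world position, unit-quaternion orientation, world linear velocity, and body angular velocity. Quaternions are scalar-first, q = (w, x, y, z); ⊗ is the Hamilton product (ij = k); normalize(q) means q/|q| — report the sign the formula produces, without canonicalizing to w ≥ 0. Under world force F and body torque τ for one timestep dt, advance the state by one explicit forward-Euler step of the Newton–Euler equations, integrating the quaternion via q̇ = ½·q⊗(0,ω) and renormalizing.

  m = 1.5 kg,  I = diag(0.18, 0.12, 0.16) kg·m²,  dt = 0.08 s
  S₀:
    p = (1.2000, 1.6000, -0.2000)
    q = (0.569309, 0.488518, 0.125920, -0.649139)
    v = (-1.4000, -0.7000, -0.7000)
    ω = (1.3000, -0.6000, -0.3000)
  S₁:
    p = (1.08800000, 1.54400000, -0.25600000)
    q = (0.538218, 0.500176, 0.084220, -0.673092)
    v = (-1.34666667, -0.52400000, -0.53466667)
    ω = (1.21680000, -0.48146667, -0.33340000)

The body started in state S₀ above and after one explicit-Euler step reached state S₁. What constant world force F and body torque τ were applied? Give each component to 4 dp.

F = (1.0000, 3.3000, 3.1000)
τ = (-0.1800, 0.1700, -0.0200)

Δω = ω₁−ω₀ = (-0.08320000, 0.11853333, -0.03340000)
gyro term ω₀×Iω₀ = (0.0072, -0.0078, 0.0468)
I·α + gyro = (-0.1800, 0.1700, -0.0200)
Δv = v₁−v₀ = (0.05333333, 0.17600000, 0.16533333)
applied force F = (1.0000, 3.3000, 3.1000)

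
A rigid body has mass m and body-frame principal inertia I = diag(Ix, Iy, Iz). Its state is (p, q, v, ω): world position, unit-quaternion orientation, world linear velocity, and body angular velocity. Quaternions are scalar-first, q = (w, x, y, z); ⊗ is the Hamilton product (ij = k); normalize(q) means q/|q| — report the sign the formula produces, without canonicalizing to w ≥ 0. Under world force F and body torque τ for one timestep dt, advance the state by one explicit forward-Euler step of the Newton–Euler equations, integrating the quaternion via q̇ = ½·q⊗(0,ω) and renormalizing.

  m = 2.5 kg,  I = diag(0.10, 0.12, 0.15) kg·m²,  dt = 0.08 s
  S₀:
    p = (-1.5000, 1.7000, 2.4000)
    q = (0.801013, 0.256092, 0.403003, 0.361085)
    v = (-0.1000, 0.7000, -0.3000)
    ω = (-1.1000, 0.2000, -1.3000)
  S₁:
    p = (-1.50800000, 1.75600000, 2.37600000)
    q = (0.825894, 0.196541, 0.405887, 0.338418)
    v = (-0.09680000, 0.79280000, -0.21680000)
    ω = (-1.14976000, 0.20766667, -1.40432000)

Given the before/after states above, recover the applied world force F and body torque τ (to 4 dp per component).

F = (0.1000, 2.9000, 2.6000)
τ = (-0.0700, -0.0600, -0.2000)

rate change Δω = (-0.04976000, 0.00766667, -0.10432000)
ω₀×(Iω₀) = (-0.0078, -0.0715, -0.0044)
τ = I·(Δω/dt) + ω₀×(Iω₀) = (-0.0700, -0.0600, -0.2000)
Δv = v₁−v₀ = (0.00320000, 0.09280000, 0.08320000)
F = m·Δv/dt = (0.1000, 2.9000, 2.6000)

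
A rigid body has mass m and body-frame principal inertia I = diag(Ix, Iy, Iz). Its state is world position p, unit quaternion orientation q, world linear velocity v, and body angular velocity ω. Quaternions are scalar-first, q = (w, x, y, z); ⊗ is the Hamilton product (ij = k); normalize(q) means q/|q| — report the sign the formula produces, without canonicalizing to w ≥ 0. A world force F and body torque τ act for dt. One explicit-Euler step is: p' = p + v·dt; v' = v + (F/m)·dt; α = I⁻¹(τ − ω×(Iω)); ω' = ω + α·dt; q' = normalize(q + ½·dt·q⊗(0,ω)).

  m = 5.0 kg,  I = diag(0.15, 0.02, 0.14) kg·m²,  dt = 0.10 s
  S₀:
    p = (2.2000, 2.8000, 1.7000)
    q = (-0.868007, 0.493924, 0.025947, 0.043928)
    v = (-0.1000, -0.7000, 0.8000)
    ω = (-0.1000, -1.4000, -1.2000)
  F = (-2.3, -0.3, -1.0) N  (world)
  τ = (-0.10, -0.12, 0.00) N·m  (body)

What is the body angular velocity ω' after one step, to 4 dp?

ω' = (-0.3011, -2.0060, -1.1870)

gyro term ω×Iω = (0.2016, 0.0012, -0.0182)
angular accel α = (-2.0107, -6.0600, 0.1300)
new body rate ω' = (-0.3011, -2.0060, -1.1870)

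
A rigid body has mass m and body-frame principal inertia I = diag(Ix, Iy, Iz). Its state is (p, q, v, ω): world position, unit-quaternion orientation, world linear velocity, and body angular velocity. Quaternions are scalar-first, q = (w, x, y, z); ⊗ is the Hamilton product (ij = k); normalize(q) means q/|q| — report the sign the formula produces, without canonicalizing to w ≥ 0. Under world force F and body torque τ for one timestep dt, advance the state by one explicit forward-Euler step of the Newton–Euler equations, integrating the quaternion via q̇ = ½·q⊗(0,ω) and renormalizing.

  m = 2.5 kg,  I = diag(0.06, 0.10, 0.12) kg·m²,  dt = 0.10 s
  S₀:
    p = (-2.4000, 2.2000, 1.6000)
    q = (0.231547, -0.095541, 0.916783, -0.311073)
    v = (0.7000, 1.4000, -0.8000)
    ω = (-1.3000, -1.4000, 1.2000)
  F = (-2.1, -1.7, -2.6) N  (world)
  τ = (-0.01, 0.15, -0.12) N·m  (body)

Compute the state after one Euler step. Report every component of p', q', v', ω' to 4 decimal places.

p' = (-2.3300, 2.3400, 1.5200)
q' = (0.3062, -0.0769, 0.9207, -0.2294)
v' = (0.6160, 1.3320, -0.9040)
ω' = (-1.2607, -1.3436, 1.0393)

ω×(Iω) gyroscopic = (-0.0336, 0.0936, 0.0728)
angular accel α = (0.3933, 0.5640, -1.6067)
ω' = ω + α·dt = (-1.2607, -1.3436, 1.0393)
q⊗(0,ω) = (1.5325805, 0.3636263, 0.1948783, 1.6034317)
q' = normalize(q + ½dt·q⊗(0,ω)) = (0.3062, -0.0769, 0.9207, -0.2294)
a = F/m = (-0.8400, -0.6800, -1.0400)
new position p' = (-2.3300, 2.3400, 1.5200)
v + (F/m)dt = (0.6160, 1.3320, -0.9040)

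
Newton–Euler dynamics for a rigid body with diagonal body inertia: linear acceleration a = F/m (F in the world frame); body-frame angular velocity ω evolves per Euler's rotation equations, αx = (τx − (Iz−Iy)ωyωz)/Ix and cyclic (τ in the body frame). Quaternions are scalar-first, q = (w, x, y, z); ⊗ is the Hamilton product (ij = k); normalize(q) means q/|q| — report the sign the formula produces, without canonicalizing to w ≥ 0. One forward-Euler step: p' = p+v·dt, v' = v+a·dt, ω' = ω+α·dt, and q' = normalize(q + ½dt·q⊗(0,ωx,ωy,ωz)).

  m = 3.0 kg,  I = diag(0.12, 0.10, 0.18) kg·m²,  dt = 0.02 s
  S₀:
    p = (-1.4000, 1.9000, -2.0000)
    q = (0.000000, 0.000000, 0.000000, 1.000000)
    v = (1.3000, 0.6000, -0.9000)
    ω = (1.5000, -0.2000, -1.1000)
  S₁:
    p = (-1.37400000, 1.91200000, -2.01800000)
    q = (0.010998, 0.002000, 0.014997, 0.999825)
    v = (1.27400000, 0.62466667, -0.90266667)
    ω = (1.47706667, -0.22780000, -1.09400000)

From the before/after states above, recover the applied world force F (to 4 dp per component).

F = (-3.9000, 3.7000, -0.4000)

Δv = v₁−v₀ = (-0.02600000, 0.02466667, -0.00266667)
m·(v₁−v₀)/dt = (-3.9000, 3.7000, -0.4000)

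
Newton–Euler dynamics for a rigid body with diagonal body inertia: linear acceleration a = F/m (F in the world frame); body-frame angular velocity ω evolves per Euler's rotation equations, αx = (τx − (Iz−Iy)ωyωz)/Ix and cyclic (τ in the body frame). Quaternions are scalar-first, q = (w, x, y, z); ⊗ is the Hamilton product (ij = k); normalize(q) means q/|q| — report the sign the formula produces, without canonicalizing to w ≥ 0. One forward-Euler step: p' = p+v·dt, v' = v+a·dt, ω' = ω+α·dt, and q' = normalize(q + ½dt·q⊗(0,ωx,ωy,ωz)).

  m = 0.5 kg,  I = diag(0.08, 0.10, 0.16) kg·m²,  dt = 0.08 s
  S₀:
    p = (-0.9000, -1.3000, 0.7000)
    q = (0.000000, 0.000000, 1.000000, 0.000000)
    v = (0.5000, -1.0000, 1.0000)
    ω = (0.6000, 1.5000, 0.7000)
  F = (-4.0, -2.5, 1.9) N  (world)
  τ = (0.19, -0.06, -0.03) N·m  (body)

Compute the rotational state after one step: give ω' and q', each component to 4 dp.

precession coupling ω×(Iω) = (0.0630, -0.0336, 0.0180)
α = I⁻¹(τ − ω×Iω) = (1.5875, -0.2640, -0.3000)
new body rate ω' = (0.7270, 1.4789, 0.6760)
Hamilton product q⊗(0,ω) = (-1.5000000, 0.7000000, 0.0000000, -0.6000000)
updated quaternion q' = (-0.0599, 0.0279, 0.9975, -0.0239)

ω' = (0.7270, 1.4789, 0.6760)
q' = (-0.0599, 0.0279, 0.9975, -0.0239)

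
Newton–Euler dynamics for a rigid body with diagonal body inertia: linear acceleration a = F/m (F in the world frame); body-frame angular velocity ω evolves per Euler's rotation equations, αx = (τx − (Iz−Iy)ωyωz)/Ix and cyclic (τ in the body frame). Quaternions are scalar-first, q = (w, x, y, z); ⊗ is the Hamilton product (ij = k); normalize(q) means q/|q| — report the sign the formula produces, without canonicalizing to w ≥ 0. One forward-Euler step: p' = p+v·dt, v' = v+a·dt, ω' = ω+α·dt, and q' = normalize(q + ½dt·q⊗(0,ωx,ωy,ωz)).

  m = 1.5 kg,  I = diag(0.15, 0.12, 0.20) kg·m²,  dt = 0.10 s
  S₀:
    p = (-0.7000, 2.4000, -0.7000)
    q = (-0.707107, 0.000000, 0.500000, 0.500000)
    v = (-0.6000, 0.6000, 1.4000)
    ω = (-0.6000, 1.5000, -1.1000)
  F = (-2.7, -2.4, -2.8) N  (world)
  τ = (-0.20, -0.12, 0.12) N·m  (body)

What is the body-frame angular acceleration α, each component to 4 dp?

precession coupling ω×(Iω) = (-0.1320, -0.0330, 0.0270)
(τ − ω×Iω)/I = (-0.4533, -0.7250, 0.4650)

α = (-0.4533, -0.7250, 0.4650)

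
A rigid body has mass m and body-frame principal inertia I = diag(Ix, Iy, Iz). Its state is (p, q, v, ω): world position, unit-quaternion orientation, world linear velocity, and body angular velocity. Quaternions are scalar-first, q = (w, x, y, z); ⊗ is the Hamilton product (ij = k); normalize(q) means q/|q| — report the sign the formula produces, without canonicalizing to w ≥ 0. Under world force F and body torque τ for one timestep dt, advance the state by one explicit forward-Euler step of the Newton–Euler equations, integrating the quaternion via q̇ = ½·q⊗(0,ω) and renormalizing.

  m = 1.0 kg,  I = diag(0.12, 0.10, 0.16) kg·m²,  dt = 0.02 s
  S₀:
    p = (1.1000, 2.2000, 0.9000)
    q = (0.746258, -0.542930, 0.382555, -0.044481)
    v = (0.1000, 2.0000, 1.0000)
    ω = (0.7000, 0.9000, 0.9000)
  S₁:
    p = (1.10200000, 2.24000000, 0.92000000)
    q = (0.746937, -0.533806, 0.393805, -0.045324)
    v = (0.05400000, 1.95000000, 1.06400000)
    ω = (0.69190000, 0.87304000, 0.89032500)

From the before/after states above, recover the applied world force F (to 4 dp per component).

Δv = v₁−v₀ = (-0.04600000, -0.05000000, 0.06400000)
F = m·Δv/dt = (-2.3000, -2.5000, 3.2000)

F = (-2.3000, -2.5000, 3.2000)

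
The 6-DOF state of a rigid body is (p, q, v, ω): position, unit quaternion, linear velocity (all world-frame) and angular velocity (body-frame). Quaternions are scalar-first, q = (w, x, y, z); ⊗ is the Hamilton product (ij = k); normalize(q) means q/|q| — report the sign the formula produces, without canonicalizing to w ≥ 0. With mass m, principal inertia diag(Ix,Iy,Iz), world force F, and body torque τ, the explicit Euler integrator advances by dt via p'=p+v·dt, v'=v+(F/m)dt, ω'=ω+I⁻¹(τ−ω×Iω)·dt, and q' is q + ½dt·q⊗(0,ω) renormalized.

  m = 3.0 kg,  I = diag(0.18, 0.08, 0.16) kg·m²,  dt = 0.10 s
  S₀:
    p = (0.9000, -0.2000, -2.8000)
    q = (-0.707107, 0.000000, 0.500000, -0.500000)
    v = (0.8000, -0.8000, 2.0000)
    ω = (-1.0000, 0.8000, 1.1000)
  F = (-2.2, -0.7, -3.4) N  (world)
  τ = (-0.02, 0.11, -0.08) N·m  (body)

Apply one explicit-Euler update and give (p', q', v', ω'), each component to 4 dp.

p' = (0.9800, -0.2800, -2.6000)
q' = (-0.6971, 0.0826, 0.4950, -0.5121)
v' = (0.7267, -0.8233, 1.8867)
ω' = (-1.0502, 0.9650, 1.0000)

p' = p + v·dt = (0.9800, -0.2800, -2.6000)
new velocity v' = (0.7267, -0.8233, 1.8867)
angular accel α = (-0.5022, 1.6500, -1.0000)
ω + α·dt = (-1.0502, 0.9650, 1.0000)
Hamilton product q⊗(0,ω) = (0.1500000, 1.6571070, -0.0656856, -0.2778177)
updated quaternion q' = (-0.6971, 0.0826, 0.4950, -0.5121)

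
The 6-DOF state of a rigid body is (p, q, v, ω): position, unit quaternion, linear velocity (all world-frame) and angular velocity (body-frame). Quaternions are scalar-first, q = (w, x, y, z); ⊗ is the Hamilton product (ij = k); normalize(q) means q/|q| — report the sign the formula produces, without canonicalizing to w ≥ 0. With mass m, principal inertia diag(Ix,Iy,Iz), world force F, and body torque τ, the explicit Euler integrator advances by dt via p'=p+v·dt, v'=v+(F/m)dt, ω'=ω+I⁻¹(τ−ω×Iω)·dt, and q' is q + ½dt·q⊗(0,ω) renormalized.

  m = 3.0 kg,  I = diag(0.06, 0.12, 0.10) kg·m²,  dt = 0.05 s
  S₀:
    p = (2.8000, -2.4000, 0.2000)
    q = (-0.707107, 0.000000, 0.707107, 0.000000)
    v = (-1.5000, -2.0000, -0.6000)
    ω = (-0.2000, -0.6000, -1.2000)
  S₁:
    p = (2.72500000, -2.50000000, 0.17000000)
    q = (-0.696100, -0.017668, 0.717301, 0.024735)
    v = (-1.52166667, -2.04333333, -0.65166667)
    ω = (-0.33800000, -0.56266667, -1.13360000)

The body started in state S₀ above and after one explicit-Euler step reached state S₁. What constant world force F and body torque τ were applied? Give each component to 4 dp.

rate change Δω = (-0.13800000, 0.03733333, 0.06640000)
ω₀×(Iω₀) = (-0.0144, -0.0096, 0.0072)
I·α + gyro = (-0.1800, 0.0800, 0.1400)
Δv = v₁−v₀ = (-0.02166667, -0.04333333, -0.05166667)
m·(v₁−v₀)/dt = (-1.3000, -2.6000, -3.1000)

F = (-1.3000, -2.6000, -3.1000)
τ = (-0.1800, 0.0800, 0.1400)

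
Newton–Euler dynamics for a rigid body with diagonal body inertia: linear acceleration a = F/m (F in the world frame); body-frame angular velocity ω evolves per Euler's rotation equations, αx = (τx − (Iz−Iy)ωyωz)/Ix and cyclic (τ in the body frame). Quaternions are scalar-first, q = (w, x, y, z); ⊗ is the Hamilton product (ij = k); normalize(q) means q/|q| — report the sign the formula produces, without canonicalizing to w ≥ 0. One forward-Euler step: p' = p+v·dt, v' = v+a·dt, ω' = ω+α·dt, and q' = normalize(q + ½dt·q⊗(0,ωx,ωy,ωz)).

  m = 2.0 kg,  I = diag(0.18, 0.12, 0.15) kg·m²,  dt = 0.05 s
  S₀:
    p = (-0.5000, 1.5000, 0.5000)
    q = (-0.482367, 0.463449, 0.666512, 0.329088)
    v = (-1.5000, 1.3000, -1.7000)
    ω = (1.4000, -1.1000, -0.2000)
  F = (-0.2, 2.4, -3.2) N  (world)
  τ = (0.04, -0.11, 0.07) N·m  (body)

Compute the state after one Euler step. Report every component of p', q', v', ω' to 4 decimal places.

ω×(Iω) gyroscopic = (0.0066, -0.0084, 0.0924)
(τ − ω×Iω)/I = (0.1856, -0.8467, -0.1493)
new body rate ω' = (1.4093, -1.1423, -0.2075)
2q̇ = q⊗(0,ω) = (0.1501522, -0.4466194, 1.0840167, -1.3464373)
q' = normalize(q + ½dt·q⊗(0,ω)) = (-0.4781, 0.4518, 0.6929, 0.2951)
a = F/m = (-0.1000, 1.2000, -1.6000)
new position p' = (-0.5750, 1.5650, 0.4150)
v + (F/m)dt = (-1.5050, 1.3600, -1.7800)

p' = (-0.5750, 1.5650, 0.4150)
q' = (-0.4781, 0.4518, 0.6929, 0.2951)
v' = (-1.5050, 1.3600, -1.7800)
ω' = (1.4093, -1.1423, -0.2075)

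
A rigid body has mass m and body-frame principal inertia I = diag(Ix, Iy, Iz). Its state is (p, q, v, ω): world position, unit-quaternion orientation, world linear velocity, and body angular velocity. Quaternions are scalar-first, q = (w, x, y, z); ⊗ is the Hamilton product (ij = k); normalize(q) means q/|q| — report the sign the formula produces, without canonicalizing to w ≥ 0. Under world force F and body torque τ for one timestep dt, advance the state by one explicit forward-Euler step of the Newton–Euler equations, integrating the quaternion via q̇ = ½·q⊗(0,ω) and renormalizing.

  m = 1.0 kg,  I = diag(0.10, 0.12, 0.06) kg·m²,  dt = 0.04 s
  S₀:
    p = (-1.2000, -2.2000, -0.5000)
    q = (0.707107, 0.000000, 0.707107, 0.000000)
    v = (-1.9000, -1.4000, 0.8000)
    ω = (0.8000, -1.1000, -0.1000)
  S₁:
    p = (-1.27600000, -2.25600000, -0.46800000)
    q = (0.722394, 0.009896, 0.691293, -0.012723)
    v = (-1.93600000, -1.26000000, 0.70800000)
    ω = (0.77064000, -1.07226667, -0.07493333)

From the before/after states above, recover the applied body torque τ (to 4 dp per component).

rate change Δω = (-0.02936000, 0.02773333, 0.02506667)
τ = I·(Δω/dt) + ω₀×(Iω₀) = (-0.0800, 0.0800, 0.0200)

τ = (-0.0800, 0.0800, 0.0200)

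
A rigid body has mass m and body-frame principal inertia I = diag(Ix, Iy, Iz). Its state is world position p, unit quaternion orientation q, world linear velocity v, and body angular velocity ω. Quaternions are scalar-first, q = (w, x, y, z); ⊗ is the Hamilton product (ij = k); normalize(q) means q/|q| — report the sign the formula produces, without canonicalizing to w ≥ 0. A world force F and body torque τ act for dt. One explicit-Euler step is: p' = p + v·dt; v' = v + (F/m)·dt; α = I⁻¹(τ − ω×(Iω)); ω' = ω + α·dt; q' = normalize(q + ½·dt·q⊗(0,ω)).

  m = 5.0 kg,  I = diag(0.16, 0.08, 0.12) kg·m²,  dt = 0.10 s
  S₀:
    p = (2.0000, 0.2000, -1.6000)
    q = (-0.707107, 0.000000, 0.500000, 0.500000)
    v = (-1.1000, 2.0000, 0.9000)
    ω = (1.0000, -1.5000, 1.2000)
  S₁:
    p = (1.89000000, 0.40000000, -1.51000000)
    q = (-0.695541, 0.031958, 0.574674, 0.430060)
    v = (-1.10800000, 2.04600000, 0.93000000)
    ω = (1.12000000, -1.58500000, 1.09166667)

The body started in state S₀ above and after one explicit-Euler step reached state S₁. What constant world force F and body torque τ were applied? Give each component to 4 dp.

Δv = v₁−v₀ = (-0.00800000, 0.04600000, 0.03000000)
m·(v₁−v₀)/dt = (-0.4000, 2.3000, 1.5000)
Δω = ω₁−ω₀ = (0.12000000, -0.08500000, -0.10833333)
applied torque τ = (0.1200, -0.0200, -0.0100)

F = (-0.4000, 2.3000, 1.5000)
τ = (0.1200, -0.0200, -0.0100)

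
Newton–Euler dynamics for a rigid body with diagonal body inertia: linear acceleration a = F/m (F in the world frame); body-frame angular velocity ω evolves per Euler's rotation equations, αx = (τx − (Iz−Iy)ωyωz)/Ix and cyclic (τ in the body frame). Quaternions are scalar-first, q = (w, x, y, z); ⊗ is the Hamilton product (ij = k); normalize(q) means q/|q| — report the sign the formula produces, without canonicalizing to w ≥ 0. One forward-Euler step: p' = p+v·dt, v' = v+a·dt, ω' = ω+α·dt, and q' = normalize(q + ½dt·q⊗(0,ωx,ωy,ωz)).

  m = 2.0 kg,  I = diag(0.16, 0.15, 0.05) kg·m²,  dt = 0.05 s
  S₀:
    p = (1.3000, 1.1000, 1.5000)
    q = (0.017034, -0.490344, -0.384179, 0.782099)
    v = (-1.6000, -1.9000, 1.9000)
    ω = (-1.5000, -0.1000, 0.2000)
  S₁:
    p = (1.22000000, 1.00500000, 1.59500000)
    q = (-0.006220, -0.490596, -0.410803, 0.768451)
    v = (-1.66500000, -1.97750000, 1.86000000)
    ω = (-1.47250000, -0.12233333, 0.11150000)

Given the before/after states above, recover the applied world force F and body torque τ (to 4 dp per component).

Δv = v₁−v₀ = (-0.06500000, -0.07750000, -0.04000000)
applied force F = (-2.6000, -3.1000, -1.6000)
Δω = ω₁−ω₀ = (0.02750000, -0.02233333, -0.08850000)
ω₀×(Iω₀) = (0.0020, -0.0330, -0.0015)
applied torque τ = (0.0900, -0.1000, -0.0900)

F = (-2.6000, -3.1000, -1.6000)
τ = (0.0900, -0.1000, -0.0900)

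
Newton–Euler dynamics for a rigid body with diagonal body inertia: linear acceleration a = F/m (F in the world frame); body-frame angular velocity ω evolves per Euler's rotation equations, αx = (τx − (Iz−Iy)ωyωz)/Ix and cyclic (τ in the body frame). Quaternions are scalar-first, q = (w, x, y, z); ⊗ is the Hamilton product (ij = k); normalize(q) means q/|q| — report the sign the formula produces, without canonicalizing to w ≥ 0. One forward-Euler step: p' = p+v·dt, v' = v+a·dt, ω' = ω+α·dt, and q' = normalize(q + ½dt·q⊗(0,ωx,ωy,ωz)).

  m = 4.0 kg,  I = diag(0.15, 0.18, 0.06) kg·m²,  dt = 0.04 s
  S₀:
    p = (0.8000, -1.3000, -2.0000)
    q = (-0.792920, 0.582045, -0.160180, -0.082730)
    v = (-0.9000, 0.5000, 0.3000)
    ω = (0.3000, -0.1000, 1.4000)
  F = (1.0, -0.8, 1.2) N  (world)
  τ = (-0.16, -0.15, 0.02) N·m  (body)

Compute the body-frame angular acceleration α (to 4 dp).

α = (-1.1787, -1.0433, 0.3483)

gyro term ω×Iω = (0.0168, 0.0378, -0.0009)
α = I⁻¹(τ − ω×Iω) = (-1.1787, -1.0433, 0.3483)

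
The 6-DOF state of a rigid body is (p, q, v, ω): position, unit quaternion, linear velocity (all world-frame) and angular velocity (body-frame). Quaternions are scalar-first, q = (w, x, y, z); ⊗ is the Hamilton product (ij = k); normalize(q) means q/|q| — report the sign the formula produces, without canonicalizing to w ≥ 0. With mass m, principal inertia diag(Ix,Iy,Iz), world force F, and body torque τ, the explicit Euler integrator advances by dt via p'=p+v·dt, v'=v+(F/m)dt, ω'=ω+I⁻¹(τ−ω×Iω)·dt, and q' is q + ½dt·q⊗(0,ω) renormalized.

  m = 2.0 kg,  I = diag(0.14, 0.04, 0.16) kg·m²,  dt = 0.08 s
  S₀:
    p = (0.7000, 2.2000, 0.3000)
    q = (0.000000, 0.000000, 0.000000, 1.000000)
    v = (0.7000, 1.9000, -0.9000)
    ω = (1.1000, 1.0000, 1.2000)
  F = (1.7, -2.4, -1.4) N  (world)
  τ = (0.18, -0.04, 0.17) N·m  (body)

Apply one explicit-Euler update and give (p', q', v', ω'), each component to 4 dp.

p' = (0.7560, 2.3520, 0.2280)
q' = (-0.0479, -0.0399, 0.0439, 0.9971)
v' = (0.7680, 1.8040, -0.9560)
ω' = (1.1206, 0.9728, 1.3400)

ω×(Iω) gyroscopic = (0.1440, -0.0264, -0.1100)
(τ − ω×Iω)/I = (0.2571, -0.3400, 1.7500)
new body rate ω' = (1.1206, 0.9728, 1.3400)
Hamilton product q⊗(0,ω) = (-1.2000000, -1.0000000, 1.1000000, 0.0000000)
q' = normalize(q + ½dt·q⊗(0,ω)) = (-0.0479, -0.0399, 0.0439, 0.9971)
a = F/m = (0.8500, -1.2000, -0.7000)
new position p' = (0.7560, 2.3520, 0.2280)
new velocity v' = (0.7680, 1.8040, -0.9560)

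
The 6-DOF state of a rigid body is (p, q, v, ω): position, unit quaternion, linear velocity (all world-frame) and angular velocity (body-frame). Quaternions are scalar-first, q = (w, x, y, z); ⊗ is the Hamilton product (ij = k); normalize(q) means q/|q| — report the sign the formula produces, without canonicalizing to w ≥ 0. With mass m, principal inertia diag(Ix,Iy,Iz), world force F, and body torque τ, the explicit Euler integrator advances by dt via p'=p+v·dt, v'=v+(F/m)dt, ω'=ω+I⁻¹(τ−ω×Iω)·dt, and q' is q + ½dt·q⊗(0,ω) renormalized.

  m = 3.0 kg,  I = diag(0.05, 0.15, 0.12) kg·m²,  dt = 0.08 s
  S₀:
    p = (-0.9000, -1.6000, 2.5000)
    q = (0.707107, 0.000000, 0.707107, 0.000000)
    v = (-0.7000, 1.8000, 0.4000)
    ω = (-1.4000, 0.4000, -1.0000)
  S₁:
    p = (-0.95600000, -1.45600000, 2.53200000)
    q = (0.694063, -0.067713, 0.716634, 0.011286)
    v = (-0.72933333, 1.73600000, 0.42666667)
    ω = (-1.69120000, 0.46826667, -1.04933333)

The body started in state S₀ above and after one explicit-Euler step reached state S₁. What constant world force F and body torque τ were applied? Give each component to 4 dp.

F = (-1.1000, -2.4000, 1.0000)
τ = (-0.1700, 0.0300, -0.1300)

rate change Δω = (-0.29120000, 0.06826667, -0.04933333)
gyro term ω₀×Iω₀ = (0.0120, -0.0980, -0.0560)
applied torque τ = (-0.1700, 0.0300, -0.1300)
velocity change Δv = (-0.02933333, -0.06400000, 0.02666667)
m·(v₁−v₀)/dt = (-1.1000, -2.4000, 1.0000)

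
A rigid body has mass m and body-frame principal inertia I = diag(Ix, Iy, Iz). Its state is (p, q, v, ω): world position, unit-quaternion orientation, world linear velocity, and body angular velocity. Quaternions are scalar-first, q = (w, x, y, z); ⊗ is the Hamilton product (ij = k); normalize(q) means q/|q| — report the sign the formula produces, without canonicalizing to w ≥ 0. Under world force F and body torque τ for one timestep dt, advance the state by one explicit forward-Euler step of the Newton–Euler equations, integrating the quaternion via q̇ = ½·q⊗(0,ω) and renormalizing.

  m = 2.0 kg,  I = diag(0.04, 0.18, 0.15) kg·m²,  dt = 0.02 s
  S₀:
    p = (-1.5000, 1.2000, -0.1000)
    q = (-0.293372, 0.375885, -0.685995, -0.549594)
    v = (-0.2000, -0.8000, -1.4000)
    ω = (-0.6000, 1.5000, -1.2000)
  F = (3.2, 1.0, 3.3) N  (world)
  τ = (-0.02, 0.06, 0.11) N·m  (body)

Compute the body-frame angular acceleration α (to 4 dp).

precession coupling ω×(Iω) = (0.0540, -0.0792, -0.1260)
α = I⁻¹(τ − ω×Iω) = (-1.8500, 0.7733, 1.5733)

α = (-1.8500, 0.7733, 1.5733)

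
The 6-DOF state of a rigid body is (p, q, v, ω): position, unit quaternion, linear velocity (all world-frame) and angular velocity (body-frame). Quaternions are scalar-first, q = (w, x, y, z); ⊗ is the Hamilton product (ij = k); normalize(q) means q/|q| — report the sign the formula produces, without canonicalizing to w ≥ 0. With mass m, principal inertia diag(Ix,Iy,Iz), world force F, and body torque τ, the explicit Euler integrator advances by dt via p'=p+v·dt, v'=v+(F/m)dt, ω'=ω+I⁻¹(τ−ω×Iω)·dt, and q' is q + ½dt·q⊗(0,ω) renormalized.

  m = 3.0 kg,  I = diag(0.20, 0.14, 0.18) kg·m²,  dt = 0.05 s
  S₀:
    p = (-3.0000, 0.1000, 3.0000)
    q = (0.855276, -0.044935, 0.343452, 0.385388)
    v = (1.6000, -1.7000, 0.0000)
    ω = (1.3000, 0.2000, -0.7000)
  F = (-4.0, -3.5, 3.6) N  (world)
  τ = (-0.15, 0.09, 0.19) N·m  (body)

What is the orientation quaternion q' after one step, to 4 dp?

q⊗(0,ω) = (0.2594967, 0.7943648, 0.6406051, -1.0541678)
updated quaternion q' = (0.8612, -0.0251, 0.3592, 0.3588)

q' = (0.8612, -0.0251, 0.3592, 0.3588)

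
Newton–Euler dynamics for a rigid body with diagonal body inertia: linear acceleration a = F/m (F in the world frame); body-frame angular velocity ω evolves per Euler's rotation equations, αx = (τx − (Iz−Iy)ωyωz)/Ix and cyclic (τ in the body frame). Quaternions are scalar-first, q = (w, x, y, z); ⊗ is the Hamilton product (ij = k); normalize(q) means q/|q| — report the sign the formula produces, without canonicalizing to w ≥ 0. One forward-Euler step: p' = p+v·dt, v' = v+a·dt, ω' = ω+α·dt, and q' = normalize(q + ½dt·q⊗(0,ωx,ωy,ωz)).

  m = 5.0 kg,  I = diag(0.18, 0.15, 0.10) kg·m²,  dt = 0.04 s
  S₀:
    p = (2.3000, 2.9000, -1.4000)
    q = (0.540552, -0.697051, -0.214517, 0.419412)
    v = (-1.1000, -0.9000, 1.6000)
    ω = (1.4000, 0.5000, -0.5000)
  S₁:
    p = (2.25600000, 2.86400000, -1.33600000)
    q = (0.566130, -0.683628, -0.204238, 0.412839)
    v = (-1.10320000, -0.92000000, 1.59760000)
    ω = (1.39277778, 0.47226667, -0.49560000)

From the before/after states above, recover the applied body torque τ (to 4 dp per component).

ω₁ − ω₀ = (-0.00722222, -0.02773333, 0.00440000)
ω₀×(Iω₀) = (0.0125, -0.0560, -0.0210)
applied torque τ = (-0.0200, -0.1600, -0.0100)

τ = (-0.0200, -0.1600, -0.0100)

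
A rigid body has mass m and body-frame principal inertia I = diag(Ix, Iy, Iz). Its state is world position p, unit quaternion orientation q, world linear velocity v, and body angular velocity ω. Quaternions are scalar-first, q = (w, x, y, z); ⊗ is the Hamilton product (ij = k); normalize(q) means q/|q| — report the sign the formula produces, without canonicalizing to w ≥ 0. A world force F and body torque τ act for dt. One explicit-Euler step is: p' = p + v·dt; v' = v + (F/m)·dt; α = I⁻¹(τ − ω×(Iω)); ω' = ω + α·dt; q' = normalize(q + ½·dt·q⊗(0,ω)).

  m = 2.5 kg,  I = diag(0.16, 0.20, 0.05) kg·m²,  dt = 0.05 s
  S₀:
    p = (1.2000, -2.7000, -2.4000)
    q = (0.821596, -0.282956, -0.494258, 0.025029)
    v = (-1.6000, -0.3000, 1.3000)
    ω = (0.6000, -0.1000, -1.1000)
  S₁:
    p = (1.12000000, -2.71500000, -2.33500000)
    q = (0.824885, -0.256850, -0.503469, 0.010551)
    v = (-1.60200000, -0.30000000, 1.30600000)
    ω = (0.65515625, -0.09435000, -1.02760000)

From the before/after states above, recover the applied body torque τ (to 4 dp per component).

Δω = ω₁−ω₀ = (0.05515625, 0.00565000, 0.07240000)
precession coupling = (-0.0165, -0.0726, -0.0024)
τ = I·(Δω/dt) + ω₀×(Iω₀) = (0.1600, -0.0500, 0.0700)

τ = (0.1600, -0.0500, 0.0700)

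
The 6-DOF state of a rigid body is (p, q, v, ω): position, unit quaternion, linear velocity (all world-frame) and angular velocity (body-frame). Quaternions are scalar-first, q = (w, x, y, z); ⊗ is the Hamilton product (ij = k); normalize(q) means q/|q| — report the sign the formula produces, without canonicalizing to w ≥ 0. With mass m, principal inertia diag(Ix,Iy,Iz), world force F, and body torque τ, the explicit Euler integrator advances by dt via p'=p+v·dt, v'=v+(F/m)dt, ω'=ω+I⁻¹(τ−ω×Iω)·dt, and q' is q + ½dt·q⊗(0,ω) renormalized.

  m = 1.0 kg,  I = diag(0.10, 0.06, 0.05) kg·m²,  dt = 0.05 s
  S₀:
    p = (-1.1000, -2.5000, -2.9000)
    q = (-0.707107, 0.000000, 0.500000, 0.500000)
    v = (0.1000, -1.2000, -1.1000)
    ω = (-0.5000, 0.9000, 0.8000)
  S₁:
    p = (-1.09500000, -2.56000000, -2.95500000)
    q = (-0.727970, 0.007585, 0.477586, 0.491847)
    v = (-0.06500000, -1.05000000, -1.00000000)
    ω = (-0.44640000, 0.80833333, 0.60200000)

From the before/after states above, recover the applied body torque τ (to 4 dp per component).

τ = (0.1000, -0.1300, -0.1800)

ω₁ − ω₀ = (0.05360000, -0.09166667, -0.19800000)
applied torque τ = (0.1000, -0.1300, -0.1800)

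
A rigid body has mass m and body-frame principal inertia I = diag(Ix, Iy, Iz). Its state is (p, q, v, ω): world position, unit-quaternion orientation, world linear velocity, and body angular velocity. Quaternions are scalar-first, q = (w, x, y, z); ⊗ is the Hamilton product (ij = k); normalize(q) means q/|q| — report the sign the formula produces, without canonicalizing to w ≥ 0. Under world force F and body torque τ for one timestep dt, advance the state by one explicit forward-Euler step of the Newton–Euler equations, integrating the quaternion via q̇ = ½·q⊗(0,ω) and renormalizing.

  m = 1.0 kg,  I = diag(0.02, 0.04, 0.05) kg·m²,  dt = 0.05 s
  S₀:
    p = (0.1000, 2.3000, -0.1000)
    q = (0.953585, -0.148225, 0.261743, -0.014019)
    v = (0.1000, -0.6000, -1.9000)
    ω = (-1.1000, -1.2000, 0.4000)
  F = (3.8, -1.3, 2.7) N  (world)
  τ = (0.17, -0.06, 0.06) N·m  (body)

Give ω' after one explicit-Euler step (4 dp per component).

ω' = (-0.6630, -1.2915, 0.4336)

(τ − ω×Iω)/I = (8.7400, -1.8300, 0.6720)
new body rate ω' = (-0.6630, -1.2915, 0.4336)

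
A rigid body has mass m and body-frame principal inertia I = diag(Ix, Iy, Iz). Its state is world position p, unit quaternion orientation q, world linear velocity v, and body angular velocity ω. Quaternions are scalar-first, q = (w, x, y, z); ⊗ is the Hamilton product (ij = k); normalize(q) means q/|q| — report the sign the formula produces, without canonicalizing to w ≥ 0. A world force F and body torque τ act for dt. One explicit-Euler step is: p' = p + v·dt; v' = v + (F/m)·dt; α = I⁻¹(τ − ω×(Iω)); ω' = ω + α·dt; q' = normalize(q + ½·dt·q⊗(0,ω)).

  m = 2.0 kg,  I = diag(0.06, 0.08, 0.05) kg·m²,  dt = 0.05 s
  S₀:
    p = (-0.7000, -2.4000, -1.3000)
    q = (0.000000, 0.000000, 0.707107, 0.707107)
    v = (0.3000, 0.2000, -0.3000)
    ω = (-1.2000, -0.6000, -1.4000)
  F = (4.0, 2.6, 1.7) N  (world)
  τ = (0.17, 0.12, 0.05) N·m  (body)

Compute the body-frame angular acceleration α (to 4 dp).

α = (3.2533, 1.2900, 0.7120)

gyro term ω×Iω = (-0.0252, 0.0168, 0.0144)
α = I⁻¹(τ − ω×Iω) = (3.2533, 1.2900, 0.7120)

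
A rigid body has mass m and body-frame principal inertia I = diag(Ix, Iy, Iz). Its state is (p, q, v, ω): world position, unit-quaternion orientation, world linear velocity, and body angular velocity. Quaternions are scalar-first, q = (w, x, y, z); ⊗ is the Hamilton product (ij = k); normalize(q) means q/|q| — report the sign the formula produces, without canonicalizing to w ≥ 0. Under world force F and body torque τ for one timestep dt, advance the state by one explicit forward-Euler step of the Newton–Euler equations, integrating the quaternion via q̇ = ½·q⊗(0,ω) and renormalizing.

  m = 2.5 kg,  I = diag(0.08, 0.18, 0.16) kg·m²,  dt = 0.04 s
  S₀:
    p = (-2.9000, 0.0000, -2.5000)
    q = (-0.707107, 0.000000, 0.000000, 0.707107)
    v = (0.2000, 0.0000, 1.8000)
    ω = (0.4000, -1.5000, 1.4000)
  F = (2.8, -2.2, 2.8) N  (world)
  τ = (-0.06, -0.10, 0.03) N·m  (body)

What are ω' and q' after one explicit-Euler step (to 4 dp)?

ω×(Iω) gyroscopic = (0.0420, -0.0448, -0.0600)
α = I⁻¹(τ − ω×Iω) = (-1.2750, -0.3067, 0.5625)
ω' = ω + α·dt = (0.3490, -1.5123, 1.4225)
Hamilton product q⊗(0,ω) = (-0.9899498, 0.7778177, 1.3435033, -0.9899498)
q + ½dt·q⊗(0,ω), renormalized = (-0.7263, 0.0155, 0.0268, 0.6867)

ω' = (0.3490, -1.5123, 1.4225)
q' = (-0.7263, 0.0155, 0.0268, 0.6867)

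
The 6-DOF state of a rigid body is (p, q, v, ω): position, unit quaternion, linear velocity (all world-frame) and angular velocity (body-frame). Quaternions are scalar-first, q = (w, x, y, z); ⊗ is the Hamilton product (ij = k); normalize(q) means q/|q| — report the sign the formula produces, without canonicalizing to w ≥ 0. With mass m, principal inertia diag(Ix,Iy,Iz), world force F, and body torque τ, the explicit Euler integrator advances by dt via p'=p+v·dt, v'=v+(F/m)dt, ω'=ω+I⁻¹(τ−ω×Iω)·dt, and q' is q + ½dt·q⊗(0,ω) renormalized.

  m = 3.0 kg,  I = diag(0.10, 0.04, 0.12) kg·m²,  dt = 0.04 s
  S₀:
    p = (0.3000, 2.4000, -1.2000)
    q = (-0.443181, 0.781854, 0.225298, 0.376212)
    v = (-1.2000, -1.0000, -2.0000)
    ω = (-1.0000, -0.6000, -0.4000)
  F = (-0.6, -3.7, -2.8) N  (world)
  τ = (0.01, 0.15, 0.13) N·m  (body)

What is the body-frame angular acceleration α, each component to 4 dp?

ω×(Iω) gyroscopic = (0.0192, -0.0080, -0.0360)
angular accel α = (-0.0920, 3.9500, 1.3833)

α = (-0.0920, 3.9500, 1.3833)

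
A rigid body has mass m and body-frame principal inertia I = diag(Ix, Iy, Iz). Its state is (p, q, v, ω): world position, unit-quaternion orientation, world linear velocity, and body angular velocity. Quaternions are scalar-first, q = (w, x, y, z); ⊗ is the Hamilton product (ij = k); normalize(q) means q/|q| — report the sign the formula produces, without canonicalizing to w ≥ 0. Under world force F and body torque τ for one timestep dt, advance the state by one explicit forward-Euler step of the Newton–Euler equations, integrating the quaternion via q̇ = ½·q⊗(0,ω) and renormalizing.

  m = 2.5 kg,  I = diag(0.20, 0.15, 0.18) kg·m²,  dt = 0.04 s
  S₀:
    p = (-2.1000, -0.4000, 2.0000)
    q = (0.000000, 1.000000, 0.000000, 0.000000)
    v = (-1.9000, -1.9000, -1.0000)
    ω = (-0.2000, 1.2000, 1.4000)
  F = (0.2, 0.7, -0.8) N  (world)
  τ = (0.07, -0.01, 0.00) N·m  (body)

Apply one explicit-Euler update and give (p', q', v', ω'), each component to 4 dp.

p' = (-2.1760, -0.4760, 1.9600)
q' = (0.0040, 0.9993, -0.0280, 0.0240)
v' = (-1.8968, -1.8888, -1.0128)
ω' = (-0.1961, 1.1988, 1.3973)

precession coupling ω×(Iω) = (0.0504, -0.0056, 0.0120)
angular accel α = (0.0980, -0.0293, -0.0667)
ω' = ω + α·dt = (-0.1961, 1.1988, 1.3973)
q⊗(0,ω) = (0.2000000, 0.0000000, -1.4000000, 1.2000000)
q + ½dt·q⊗(0,ω), renormalized = (0.0040, 0.9993, -0.0280, 0.0240)
linear accel F/m = (0.0800, 0.2800, -0.3200)
new position p' = (-2.1760, -0.4760, 1.9600)
v + (F/m)dt = (-1.8968, -1.8888, -1.0128)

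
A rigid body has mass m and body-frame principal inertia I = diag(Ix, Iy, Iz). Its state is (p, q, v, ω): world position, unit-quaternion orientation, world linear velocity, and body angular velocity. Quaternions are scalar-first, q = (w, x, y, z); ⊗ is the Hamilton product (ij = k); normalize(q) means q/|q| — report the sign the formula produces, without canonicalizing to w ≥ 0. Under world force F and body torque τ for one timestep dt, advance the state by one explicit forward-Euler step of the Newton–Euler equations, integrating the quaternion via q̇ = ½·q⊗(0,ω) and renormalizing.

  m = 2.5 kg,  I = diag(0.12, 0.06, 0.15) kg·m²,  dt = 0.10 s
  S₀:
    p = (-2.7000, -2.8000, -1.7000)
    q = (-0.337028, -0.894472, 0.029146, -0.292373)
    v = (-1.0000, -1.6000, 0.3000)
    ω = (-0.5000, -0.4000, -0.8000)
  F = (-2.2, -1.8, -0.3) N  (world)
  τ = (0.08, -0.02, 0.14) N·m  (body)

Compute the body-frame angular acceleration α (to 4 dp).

precession coupling ω×(Iω) = (0.0288, -0.0120, -0.0120)
(τ − ω×Iω)/I = (0.4267, -0.1333, 1.0133)

α = (0.4267, -0.1333, 1.0133)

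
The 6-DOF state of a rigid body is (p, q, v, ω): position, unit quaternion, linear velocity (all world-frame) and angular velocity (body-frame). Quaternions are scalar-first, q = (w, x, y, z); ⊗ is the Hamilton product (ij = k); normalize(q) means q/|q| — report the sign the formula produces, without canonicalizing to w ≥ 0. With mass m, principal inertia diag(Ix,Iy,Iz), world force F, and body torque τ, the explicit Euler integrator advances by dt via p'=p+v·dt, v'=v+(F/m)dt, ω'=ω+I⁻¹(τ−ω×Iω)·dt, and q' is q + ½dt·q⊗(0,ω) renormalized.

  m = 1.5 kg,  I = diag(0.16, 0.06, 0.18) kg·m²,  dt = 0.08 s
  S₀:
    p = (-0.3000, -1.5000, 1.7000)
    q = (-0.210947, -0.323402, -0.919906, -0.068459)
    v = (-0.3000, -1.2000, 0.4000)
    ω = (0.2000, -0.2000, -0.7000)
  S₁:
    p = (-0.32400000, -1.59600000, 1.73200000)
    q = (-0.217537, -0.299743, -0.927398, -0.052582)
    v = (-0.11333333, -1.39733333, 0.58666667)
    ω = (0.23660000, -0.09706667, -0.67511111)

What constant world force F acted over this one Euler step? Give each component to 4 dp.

Δv = v₁−v₀ = (0.18666667, -0.19733333, 0.18666667)
m·(v₁−v₀)/dt = (3.5000, -3.7000, 3.5000)

F = (3.5000, -3.7000, 3.5000)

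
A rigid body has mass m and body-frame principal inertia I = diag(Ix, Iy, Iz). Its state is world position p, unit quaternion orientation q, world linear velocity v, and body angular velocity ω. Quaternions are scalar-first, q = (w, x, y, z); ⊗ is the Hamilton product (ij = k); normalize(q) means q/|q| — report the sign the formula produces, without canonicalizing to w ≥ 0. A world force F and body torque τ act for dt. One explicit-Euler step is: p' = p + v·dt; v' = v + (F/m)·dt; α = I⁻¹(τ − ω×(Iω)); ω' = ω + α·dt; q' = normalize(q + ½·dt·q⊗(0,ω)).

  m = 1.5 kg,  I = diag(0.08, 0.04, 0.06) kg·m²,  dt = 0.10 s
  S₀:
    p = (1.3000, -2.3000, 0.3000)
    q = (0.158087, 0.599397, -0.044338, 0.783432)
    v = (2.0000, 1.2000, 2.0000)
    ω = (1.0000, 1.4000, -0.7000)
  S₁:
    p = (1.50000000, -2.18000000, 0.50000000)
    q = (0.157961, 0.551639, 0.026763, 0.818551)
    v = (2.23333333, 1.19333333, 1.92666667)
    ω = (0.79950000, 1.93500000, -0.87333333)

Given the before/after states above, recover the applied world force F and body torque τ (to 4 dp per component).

velocity change Δv = (0.23333333, -0.00666667, -0.07333333)
F = m·Δv/dt = (3.5000, -0.1000, -1.1000)
rate change Δω = (-0.20050000, 0.53500000, -0.17333333)
ω₀×(Iω₀) = (-0.0196, -0.0140, -0.0560)
τ = I·(Δω/dt) + ω₀×(Iω₀) = (-0.1800, 0.2000, -0.1600)

F = (3.5000, -0.1000, -1.1000)
τ = (-0.1800, 0.2000, -0.1600)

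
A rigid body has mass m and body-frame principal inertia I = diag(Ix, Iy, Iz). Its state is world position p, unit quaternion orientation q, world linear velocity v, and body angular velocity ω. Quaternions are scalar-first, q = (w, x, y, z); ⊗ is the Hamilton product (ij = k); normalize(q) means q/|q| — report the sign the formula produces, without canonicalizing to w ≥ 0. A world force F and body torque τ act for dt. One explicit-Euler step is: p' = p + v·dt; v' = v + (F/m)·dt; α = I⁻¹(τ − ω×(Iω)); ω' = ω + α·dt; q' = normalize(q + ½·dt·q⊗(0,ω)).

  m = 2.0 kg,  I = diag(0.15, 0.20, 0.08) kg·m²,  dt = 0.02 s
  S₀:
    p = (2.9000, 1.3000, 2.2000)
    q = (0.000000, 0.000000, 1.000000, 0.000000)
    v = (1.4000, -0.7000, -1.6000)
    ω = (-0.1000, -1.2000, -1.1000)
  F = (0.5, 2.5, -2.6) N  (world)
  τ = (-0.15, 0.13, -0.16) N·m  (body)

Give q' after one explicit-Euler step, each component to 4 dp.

q⊗(0,ω) = (1.2000000, -1.1000000, 0.0000000, 0.1000000)
q + ½dt·q⊗(0,ω), renormalized = (0.0120, -0.0110, 0.9999, 0.0010)

q' = (0.0120, -0.0110, 0.9999, 0.0010)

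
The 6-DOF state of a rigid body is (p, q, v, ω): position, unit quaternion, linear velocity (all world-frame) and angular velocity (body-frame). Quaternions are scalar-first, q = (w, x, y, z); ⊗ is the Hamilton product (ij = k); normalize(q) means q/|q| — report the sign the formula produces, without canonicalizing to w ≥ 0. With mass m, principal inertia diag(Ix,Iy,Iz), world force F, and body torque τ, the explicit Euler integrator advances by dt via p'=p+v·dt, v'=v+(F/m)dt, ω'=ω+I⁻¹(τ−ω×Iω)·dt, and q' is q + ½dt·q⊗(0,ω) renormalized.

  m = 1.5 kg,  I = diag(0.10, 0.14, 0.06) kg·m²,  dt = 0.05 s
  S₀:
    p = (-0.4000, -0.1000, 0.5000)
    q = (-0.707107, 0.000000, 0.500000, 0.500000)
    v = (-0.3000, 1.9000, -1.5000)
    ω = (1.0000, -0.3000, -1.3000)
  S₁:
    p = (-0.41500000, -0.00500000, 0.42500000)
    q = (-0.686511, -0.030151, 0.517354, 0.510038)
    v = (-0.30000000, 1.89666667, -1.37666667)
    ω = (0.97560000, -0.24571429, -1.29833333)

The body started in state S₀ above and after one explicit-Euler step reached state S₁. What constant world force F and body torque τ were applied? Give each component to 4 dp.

F = (0.0000, -0.1000, 3.7000)
τ = (-0.0800, 0.1000, -0.0100)

rate change Δω = (-0.02440000, 0.05428571, 0.00166667)
τ = I·(Δω/dt) + ω₀×(Iω₀) = (-0.0800, 0.1000, -0.0100)
Δv = v₁−v₀ = (0.00000000, -0.00333333, 0.12333333)
applied force F = (0.0000, -0.1000, 3.7000)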